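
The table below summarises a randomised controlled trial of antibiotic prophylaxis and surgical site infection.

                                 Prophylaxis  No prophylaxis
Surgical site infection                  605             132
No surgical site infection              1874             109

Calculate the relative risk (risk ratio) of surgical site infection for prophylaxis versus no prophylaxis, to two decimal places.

Reading the table with exposure as columns: a = 605 (Prophylaxis, case), b = 1874 (Prophylaxis, non-case), c = 132 (No prophylaxis, case), d = 109.
Risk in exposed = 605/2479 = 0.24405; risk in unexposed = 132/241 = 0.54772.
RR = 0.24405 / 0.54772 = 0.44558
The risk is 55% lower among the exposed than among the unexposed.

0.45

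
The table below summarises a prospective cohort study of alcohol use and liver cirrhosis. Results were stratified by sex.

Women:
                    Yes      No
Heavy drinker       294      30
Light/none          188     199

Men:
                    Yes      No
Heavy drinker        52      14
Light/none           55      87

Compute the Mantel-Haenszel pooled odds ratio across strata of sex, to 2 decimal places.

OR_MH = Σ(aᵢdᵢ/nᵢ) / Σ(bᵢcᵢ/nᵢ), where nᵢ is the stratum total.
Stratum 1 (Women): n = 711; a·d/n = 294·199/711 = 82.2869; b·c/n = 30·188/711 = 7.9325
Stratum 2 (Men): n = 208; a·d/n = 52·87/208 = 21.7500; b·c/n = 14·55/208 = 3.7019
OR_MH = (82.2869 + 21.7500) / (7.9325 + 3.7019) = 104.0369 / 11.6344 = 8.94217

8.94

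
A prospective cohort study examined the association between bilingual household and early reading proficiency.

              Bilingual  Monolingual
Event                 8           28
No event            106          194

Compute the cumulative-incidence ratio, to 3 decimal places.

Reading the table with exposure as columns: a = 8 (Bilingual, case), b = 106 (Bilingual, non-case), c = 28 (Monolingual, case), d = 194.
Risk in exposed = 8/114 = 0.07018; risk in unexposed = 28/222 = 0.12613.
RR = 0.07018 / 0.12613 = 0.55639
The risk is 44% lower among the exposed than among the unexposed.

0.556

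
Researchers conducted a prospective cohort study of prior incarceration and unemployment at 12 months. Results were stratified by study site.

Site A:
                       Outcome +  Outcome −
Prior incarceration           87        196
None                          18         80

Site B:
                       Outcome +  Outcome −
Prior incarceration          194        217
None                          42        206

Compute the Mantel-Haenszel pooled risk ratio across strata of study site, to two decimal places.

2.41

RR_MH = Σ(aᵢ·n₀ᵢ/nᵢ) / Σ(cᵢ·n₁ᵢ/nᵢ), with n₁ᵢ = aᵢ+bᵢ (exposed), n₀ᵢ = cᵢ+dᵢ (unexposed), nᵢ = n₁ᵢ+n₀ᵢ.
Stratum 1 (Site A): n₁ = 283, n₀ = 98, n = 381; a·n₀/n = 87·98/381 = 22.3780; c·n₁/n = 18·283/381 = 13.3701
Stratum 2 (Site B): n₁ = 411, n₀ = 248, n = 659; a·n₀/n = 194·248/659 = 73.0076; c·n₁/n = 42·411/659 = 26.1942
RR_MH = (22.3780 + 73.0076) / (13.3701 + 26.1942) = 95.3855 / 39.5643 = 2.41090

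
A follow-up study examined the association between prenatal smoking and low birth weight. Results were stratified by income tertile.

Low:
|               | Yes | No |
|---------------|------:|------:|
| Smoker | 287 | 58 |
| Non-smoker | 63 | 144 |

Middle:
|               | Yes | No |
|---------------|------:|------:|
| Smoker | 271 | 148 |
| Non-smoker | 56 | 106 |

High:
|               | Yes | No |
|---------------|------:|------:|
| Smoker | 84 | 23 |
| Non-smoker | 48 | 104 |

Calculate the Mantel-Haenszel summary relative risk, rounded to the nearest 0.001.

2.334

RR_MH = Σ(aᵢ·n₀ᵢ/nᵢ) / Σ(cᵢ·n₁ᵢ/nᵢ), with n₁ᵢ = aᵢ+bᵢ (exposed), n₀ᵢ = cᵢ+dᵢ (unexposed), nᵢ = n₁ᵢ+n₀ᵢ.
Stratum 1 (Low): n₁ = 345, n₀ = 207, n = 552; a·n₀/n = 287·207/552 = 107.6250; c·n₁/n = 63·345/552 = 39.3750
Stratum 2 (Middle): n₁ = 419, n₀ = 162, n = 581; a·n₀/n = 271·162/581 = 75.5628; c·n₁/n = 56·419/581 = 40.3855
Stratum 3 (High): n₁ = 107, n₀ = 152, n = 259; a·n₀/n = 84·152/259 = 49.2973; c·n₁/n = 48·107/259 = 19.8301
RR_MH = (107.6250 + 75.5628 + 49.2973) / (39.3750 + 40.3855 + 19.8301) = 232.4851 / 99.5907 = 2.33441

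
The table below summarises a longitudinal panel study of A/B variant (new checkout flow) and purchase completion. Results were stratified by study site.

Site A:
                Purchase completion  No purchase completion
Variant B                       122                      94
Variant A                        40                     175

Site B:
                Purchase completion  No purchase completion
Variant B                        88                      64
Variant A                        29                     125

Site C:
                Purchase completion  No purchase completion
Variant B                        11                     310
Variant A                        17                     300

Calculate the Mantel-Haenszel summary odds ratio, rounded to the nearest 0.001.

OR_MH = Σ(aᵢdᵢ/nᵢ) / Σ(bᵢcᵢ/nᵢ), where nᵢ is the stratum total.
Stratum 1 (Site A): n = 431; a·d/n = 122·175/431 = 49.5360; b·c/n = 94·40/431 = 8.7239
Stratum 2 (Site B): n = 306; a·d/n = 88·125/306 = 35.9477; b·c/n = 64·29/306 = 6.0654
Stratum 3 (Site C): n = 638; a·d/n = 11·300/638 = 5.1724; b·c/n = 310·17/638 = 8.2602
OR_MH = (49.5360 + 35.9477 + 5.1724) / (8.7239 + 6.0654 + 8.2602) = 90.6561 / 23.0494 = 3.93311

3.933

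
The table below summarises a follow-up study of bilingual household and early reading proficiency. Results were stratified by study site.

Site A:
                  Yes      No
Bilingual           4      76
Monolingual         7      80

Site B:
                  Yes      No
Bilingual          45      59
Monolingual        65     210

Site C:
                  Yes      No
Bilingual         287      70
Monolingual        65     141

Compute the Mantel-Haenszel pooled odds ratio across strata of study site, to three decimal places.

OR_MH = Σ(aᵢdᵢ/nᵢ) / Σ(bᵢcᵢ/nᵢ), where nᵢ is the stratum total.
Stratum 1 (Site A): n = 167; a·d/n = 4·80/167 = 1.9162; b·c/n = 76·7/167 = 3.1856
Stratum 2 (Site B): n = 379; a·d/n = 45·210/379 = 24.9340; b·c/n = 59·65/379 = 10.1187
Stratum 3 (Site C): n = 563; a·d/n = 287·141/563 = 71.8774; b·c/n = 70·65/563 = 8.0817
OR_MH = (1.9162 + 24.9340 + 71.8774) / (3.1856 + 10.1187 + 8.0817) = 98.7276 / 21.3861 = 4.61645

4.616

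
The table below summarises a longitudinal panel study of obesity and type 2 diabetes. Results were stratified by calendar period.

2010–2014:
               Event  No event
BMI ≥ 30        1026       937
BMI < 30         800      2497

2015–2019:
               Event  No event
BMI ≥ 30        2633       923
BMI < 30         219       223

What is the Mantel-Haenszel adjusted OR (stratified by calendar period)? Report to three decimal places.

3.283

OR_MH = Σ(aᵢdᵢ/nᵢ) / Σ(bᵢcᵢ/nᵢ), where nᵢ is the stratum total.
Stratum 1 (2010–2014): n = 5260; a·d/n = 1026·2497/5260 = 487.0574; b·c/n = 937·800/5260 = 142.5095
Stratum 2 (2015–2019): n = 3998; a·d/n = 2633·223/3998 = 146.8632; b·c/n = 923·219/3998 = 50.5595
OR_MH = (487.0574 + 146.8632) / (142.5095 + 50.5595) = 633.9206 / 193.0690 = 3.28339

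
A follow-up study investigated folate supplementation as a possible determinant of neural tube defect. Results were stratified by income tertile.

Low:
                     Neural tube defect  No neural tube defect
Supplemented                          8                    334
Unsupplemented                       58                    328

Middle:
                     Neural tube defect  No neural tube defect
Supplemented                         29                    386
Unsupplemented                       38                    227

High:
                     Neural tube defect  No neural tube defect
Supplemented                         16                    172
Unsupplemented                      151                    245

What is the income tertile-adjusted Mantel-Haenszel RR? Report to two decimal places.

0.27

RR_MH = Σ(aᵢ·n₀ᵢ/nᵢ) / Σ(cᵢ·n₁ᵢ/nᵢ), with n₁ᵢ = aᵢ+bᵢ (exposed), n₀ᵢ = cᵢ+dᵢ (unexposed), nᵢ = n₁ᵢ+n₀ᵢ.
Stratum 1 (Low): n₁ = 342, n₀ = 386, n = 728; a·n₀/n = 8·386/728 = 4.2418; c·n₁/n = 58·342/728 = 27.2473
Stratum 2 (Middle): n₁ = 415, n₀ = 265, n = 680; a·n₀/n = 29·265/680 = 11.3015; c·n₁/n = 38·415/680 = 23.1912
Stratum 3 (High): n₁ = 188, n₀ = 396, n = 584; a·n₀/n = 16·396/584 = 10.8493; c·n₁/n = 151·188/584 = 48.6096
RR_MH = (4.2418 + 11.3015 + 10.8493) / (27.2473 + 23.1912 + 48.6096) = 26.3925 / 99.0480 = 0.26646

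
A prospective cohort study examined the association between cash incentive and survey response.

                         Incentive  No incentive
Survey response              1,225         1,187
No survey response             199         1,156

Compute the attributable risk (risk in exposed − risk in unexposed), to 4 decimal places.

Reading the table with exposure as columns: a = 1225 (Incentive, case), b = 199 (Incentive, non-case), c = 1187 (No incentive, case), d = 1156.
Risk in exposed = 1225/1424 = 0.860253; risk in unexposed = 1187/2343 = 0.506615.
Risk difference = 0.860253 − 0.506615 = 0.353637

0.3536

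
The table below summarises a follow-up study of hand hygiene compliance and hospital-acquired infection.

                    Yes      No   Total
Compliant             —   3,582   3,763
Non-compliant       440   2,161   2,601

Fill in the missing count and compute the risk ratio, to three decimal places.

0.284

The missing cell is in the exposed row: 3763 − 3582 = 181.
So a = 181, b = 3582, c = 440, d = 2161.
RR = [a/(a+b)] / [c/(c+d)] = (181/3763) / (440/2601) = 0.04810/0.16917 = 0.28434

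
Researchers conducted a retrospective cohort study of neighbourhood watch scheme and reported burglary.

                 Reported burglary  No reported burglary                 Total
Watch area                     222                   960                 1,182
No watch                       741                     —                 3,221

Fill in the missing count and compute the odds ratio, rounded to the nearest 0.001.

0.774

The missing cell is in the unexposed row: 3221 − 741 = 2480.
So a = 222, b = 960, c = 741, d = 2480.
OR = (a·d)/(b·c) = (222 × 2480) / (960 × 741) = 550560 / 711360 = 0.77395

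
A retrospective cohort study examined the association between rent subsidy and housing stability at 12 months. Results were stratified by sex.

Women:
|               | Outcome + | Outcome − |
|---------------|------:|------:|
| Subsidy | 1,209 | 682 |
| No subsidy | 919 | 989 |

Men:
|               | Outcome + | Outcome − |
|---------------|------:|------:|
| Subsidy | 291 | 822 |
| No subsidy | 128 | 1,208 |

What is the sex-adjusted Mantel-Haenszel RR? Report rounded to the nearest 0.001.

1.486

RR_MH = Σ(aᵢ·n₀ᵢ/nᵢ) / Σ(cᵢ·n₁ᵢ/nᵢ), with n₁ᵢ = aᵢ+bᵢ (exposed), n₀ᵢ = cᵢ+dᵢ (unexposed), nᵢ = n₁ᵢ+n₀ᵢ.
Stratum 1 (Women): n₁ = 1891, n₀ = 1908, n = 3799; a·n₀/n = 1209·1908/3799 = 607.2051; c·n₁/n = 919·1891/3799 = 457.4438
Stratum 2 (Men): n₁ = 1113, n₀ = 1336, n = 2449; a·n₀/n = 291·1336/2449 = 158.7489; c·n₁/n = 128·1113/2449 = 58.1723
RR_MH = (607.2051 + 158.7489) / (457.4438 + 58.1723) = 765.9539 / 515.6161 = 1.48551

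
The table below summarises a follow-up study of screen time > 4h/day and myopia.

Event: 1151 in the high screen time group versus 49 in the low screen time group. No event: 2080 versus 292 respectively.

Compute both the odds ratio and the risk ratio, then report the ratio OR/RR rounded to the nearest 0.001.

1.330

From the description: a = 1151, b = 2080, c = 49, d = 292.
OR = (1151·292)/(2080·49) = 336092/101920 = 3.29761
Risk in exposed = 1151/3231 = 0.35624; risk in unexposed = 49/341 = 0.14370; RR = 2.47911
OR/RR = 3.29761 / 2.47911 = 1.33015
The outcome is not rare, so the OR lies further from 1 than the RR.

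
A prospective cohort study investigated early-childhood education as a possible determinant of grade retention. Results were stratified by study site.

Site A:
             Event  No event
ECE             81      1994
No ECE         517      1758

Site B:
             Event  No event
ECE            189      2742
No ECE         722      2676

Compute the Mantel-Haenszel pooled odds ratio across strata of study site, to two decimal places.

OR_MH = Σ(aᵢdᵢ/nᵢ) / Σ(bᵢcᵢ/nᵢ), where nᵢ is the stratum total.
Stratum 1 (Site A): n = 4350; a·d/n = 81·1758/4350 = 32.7352; b·c/n = 1994·517/4350 = 236.9880
Stratum 2 (Site B): n = 6329; a·d/n = 189·2676/6329 = 79.9122; b·c/n = 2742·722/6329 = 312.8020
OR_MH = (32.7352 + 79.9122) / (236.9880 + 312.8020) = 112.6473 / 549.7901 = 0.20489

0.20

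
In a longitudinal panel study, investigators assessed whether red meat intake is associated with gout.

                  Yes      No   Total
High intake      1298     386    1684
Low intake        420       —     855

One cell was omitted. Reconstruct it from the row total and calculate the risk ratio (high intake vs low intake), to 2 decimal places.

The missing cell is in the unexposed row: 855 − 420 = 435.
So a = 1298, b = 386, c = 420, d = 435.
RR = [a/(a+b)] / [c/(c+d)] = (1298/1684) / (420/855) = 0.77078/0.49123 = 1.56910

1.57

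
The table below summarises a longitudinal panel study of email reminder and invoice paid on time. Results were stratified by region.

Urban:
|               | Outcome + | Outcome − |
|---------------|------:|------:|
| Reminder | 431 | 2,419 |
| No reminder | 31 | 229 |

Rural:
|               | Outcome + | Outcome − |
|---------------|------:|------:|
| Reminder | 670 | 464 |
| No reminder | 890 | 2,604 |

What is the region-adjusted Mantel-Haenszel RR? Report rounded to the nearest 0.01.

2.20

RR_MH = Σ(aᵢ·n₀ᵢ/nᵢ) / Σ(cᵢ·n₁ᵢ/nᵢ), with n₁ᵢ = aᵢ+bᵢ (exposed), n₀ᵢ = cᵢ+dᵢ (unexposed), nᵢ = n₁ᵢ+n₀ᵢ.
Stratum 1 (Urban): n₁ = 2850, n₀ = 260, n = 3110; a·n₀/n = 431·260/3110 = 36.0322; c·n₁/n = 31·2850/3110 = 28.4084
Stratum 2 (Rural): n₁ = 1134, n₀ = 3494, n = 4628; a·n₀/n = 670·3494/4628 = 505.8297; c·n₁/n = 890·1134/4628 = 218.0769
RR_MH = (36.0322 + 505.8297) / (28.4084 + 218.0769) = 541.8619 / 246.4853 = 2.19835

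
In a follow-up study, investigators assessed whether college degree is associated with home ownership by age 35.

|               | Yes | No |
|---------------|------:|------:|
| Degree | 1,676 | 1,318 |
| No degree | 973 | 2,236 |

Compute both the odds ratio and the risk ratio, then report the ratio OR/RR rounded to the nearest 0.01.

1.58

Cells: a = 1676, b = 1318, c = 973, d = 2236.
OR = (1676·2236)/(1318·973) = 3747536/1282414 = 2.92225
Risk in exposed = 1676/2994 = 0.55979; risk in unexposed = 973/3209 = 0.30321; RR = 1.84620
OR/RR = 2.92225 / 1.84620 = 1.58285
The outcome is not rare, so the OR lies further from 1 than the RR.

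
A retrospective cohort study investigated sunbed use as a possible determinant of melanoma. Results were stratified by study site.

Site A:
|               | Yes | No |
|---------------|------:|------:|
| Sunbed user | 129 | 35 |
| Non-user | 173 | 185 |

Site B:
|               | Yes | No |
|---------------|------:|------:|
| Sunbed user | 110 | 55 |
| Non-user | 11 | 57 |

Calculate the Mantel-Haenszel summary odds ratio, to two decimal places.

5.12

OR_MH = Σ(aᵢdᵢ/nᵢ) / Σ(bᵢcᵢ/nᵢ), where nᵢ is the stratum total.
Stratum 1 (Site A): n = 522; a·d/n = 129·185/522 = 45.7184; b·c/n = 35·173/522 = 11.5996
Stratum 2 (Site B): n = 233; a·d/n = 110·57/233 = 26.9099; b·c/n = 55·11/233 = 2.5966
OR_MH = (45.7184 + 26.9099) / (11.5996 + 2.5966) = 72.6283 / 14.1962 = 5.11604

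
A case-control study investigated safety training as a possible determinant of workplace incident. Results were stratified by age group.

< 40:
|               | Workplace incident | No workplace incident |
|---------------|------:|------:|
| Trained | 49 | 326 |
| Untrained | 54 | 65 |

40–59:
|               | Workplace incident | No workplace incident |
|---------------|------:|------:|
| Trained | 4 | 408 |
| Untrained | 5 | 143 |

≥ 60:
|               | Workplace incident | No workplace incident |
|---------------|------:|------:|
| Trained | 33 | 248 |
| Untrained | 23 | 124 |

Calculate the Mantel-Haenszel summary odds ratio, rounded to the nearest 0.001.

0.324

OR_MH = Σ(aᵢdᵢ/nᵢ) / Σ(bᵢcᵢ/nᵢ), where nᵢ is the stratum total.
Stratum 1 (< 40): n = 494; a·d/n = 49·65/494 = 6.4474; b·c/n = 326·54/494 = 35.6356
Stratum 2 (40–59): n = 560; a·d/n = 4·143/560 = 1.0214; b·c/n = 408·5/560 = 3.6429
Stratum 3 (≥ 60): n = 428; a·d/n = 33·124/428 = 9.5607; b·c/n = 248·23/428 = 13.3271
OR_MH = (6.4474 + 1.0214 + 9.5607) / (35.6356 + 3.6429 + 13.3271) = 17.0295 / 52.6056 = 0.32372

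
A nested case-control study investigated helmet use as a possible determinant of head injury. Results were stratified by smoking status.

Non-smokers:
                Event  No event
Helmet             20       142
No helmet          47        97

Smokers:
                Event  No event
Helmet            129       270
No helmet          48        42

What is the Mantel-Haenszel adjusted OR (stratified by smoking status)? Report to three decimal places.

OR_MH = Σ(aᵢdᵢ/nᵢ) / Σ(bᵢcᵢ/nᵢ), where nᵢ is the stratum total.
Stratum 1 (Non-smokers): n = 306; a·d/n = 20·97/306 = 6.3399; b·c/n = 142·47/306 = 21.8105
Stratum 2 (Smokers): n = 489; a·d/n = 129·42/489 = 11.0798; b·c/n = 270·48/489 = 26.5031
OR_MH = (6.3399 + 11.0798) / (21.8105 + 26.5031) = 17.4196 / 48.3135 = 0.36055

0.361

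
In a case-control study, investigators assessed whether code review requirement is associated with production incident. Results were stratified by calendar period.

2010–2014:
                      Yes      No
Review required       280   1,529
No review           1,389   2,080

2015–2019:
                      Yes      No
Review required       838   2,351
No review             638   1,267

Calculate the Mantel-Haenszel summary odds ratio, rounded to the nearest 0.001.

0.457

OR_MH = Σ(aᵢdᵢ/nᵢ) / Σ(bᵢcᵢ/nᵢ), where nᵢ is the stratum total.
Stratum 1 (2010–2014): n = 5278; a·d/n = 280·2080/5278 = 110.3448; b·c/n = 1529·1389/5278 = 402.3837
Stratum 2 (2015–2019): n = 5094; a·d/n = 838·1267/5094 = 208.4307; b·c/n = 2351·638/5094 = 294.4519
OR_MH = (110.3448 + 208.4307) / (402.3837 + 294.4519) = 318.7755 / 696.8356 = 0.45746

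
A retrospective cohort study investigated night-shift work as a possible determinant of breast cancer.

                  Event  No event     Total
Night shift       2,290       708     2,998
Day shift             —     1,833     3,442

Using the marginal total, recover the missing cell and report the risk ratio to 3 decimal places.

1.634

The missing cell is in the unexposed row: 3442 − 1833 = 1609.
So a = 2290, b = 708, c = 1609, d = 1833.
RR = [a/(a+b)] / [c/(c+d)] = (2290/2998) / (1609/3442) = 0.76384/0.46746 = 1.63402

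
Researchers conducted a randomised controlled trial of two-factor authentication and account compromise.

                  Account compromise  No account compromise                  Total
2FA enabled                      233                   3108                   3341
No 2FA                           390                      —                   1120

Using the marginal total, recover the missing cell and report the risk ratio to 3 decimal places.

0.200

The missing cell is in the unexposed row: 1120 − 390 = 730.
So a = 233, b = 3108, c = 390, d = 730.
RR = [a/(a+b)] / [c/(c+d)] = (233/3341) / (390/1120) = 0.06974/0.34821 = 0.20028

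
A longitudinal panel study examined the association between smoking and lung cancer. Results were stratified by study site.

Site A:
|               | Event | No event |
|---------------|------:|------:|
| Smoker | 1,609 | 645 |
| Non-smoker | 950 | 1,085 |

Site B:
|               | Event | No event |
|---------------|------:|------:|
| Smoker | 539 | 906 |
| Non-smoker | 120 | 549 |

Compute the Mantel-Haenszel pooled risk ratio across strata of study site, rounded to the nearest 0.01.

1.61

RR_MH = Σ(aᵢ·n₀ᵢ/nᵢ) / Σ(cᵢ·n₁ᵢ/nᵢ), with n₁ᵢ = aᵢ+bᵢ (exposed), n₀ᵢ = cᵢ+dᵢ (unexposed), nᵢ = n₁ᵢ+n₀ᵢ.
Stratum 1 (Site A): n₁ = 2254, n₀ = 2035, n = 4289; a·n₀/n = 1609·2035/4289 = 763.4215; c·n₁/n = 950·2254/4289 = 499.2539
Stratum 2 (Site B): n₁ = 1445, n₀ = 669, n = 2114; a·n₀/n = 539·669/2114 = 170.5728; c·n₁/n = 120·1445/2114 = 82.0246
RR_MH = (763.4215 + 170.5728) / (499.2539 + 82.0246) = 933.9944 / 581.2785 = 1.60679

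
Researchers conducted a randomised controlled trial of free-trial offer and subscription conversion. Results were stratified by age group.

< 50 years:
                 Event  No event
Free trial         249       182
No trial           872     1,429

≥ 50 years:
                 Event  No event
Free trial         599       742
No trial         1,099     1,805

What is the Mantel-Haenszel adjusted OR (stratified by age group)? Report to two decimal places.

OR_MH = Σ(aᵢdᵢ/nᵢ) / Σ(bᵢcᵢ/nᵢ), where nᵢ is the stratum total.
Stratum 1 (< 50 years): n = 2732; a·d/n = 249·1429/2732 = 130.2419; b·c/n = 182·872/2732 = 58.0908
Stratum 2 (≥ 50 years): n = 4245; a·d/n = 599·1805/4245 = 254.6985; b·c/n = 742·1099/4245 = 192.0985
OR_MH = (130.2419 + 254.6985) / (58.0908 + 192.0985) = 384.9404 / 250.1892 = 1.53860

1.54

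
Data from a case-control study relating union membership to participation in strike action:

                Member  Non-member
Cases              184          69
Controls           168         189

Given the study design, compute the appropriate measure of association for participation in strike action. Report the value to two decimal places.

Reading the table with exposure as columns: a = 184 (Member, case), b = 168 (Member, non-case), c = 69 (Non-member, case), d = 189.
This is a case-control study: participants were sampled on outcome status, so risks in the source population cannot be estimated directly — relative risk is not valid here. The odds ratio is the appropriate measure.
OR = (a·d)/(b·c) = (184 × 189) / (168 × 69) = 34776 / 11592 = 3.00000

3.00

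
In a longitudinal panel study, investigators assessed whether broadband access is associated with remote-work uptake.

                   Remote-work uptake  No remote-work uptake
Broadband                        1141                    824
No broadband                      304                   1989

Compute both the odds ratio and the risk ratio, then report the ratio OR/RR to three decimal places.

2.069

Cells: a = 1141, b = 824, c = 304, d = 1989.
OR = (1141·1989)/(824·304) = 2269449/250496 = 9.05982
Risk in exposed = 1141/1965 = 0.58066; risk in unexposed = 304/2293 = 0.13258; RR = 4.37979
OR/RR = 9.05982 / 4.37979 = 2.06855
The outcome is not rare, so the OR lies further from 1 than the RR.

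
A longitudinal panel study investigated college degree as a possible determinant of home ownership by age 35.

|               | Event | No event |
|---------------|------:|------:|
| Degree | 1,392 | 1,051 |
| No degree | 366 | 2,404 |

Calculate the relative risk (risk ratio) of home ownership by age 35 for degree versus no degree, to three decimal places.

4.312

Cells: a = 1392, b = 1051, c = 366, d = 2404.
Risk in exposed = 1392/2443 = 0.56979; risk in unexposed = 366/2770 = 0.13213.
RR = 0.56979 / 0.13213 = 4.31235
The risk among the exposed is 4.31 times that among the unexposed.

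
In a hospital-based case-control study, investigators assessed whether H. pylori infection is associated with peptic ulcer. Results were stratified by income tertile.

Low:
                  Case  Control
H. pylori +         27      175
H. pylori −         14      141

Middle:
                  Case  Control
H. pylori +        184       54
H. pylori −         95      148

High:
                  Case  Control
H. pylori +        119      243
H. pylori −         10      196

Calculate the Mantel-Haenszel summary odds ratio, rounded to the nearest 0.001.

4.968

OR_MH = Σ(aᵢdᵢ/nᵢ) / Σ(bᵢcᵢ/nᵢ), where nᵢ is the stratum total.
Stratum 1 (Low): n = 357; a·d/n = 27·141/357 = 10.6639; b·c/n = 175·14/357 = 6.8627
Stratum 2 (Middle): n = 481; a·d/n = 184·148/481 = 56.6154; b·c/n = 54·95/481 = 10.6653
Stratum 3 (High): n = 568; a·d/n = 119·196/568 = 41.0634; b·c/n = 243·10/568 = 4.2782
OR_MH = (10.6639 + 56.6154 + 41.0634) / (6.8627 + 10.6653 + 4.2782) = 108.3426 / 21.8062 = 4.96843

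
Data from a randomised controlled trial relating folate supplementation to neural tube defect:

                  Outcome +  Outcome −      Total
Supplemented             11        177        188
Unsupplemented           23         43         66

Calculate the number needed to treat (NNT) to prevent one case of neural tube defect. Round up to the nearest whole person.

Risk in treated group = 11/188 = 0.05851; risk in control = 23/66 = 0.34848.
Absolute risk reduction = 0.34848 − 0.05851 = 0.28997
NNT = 1 / ARR = 1 / 0.28997 = 3.449 → round up → 4

4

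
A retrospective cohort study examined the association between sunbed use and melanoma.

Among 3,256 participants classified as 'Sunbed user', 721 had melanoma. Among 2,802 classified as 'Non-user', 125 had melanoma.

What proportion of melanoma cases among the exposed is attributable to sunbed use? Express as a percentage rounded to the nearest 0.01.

79.85

From the description: a = 721, b = 2535, c = 125, d = 2677.
Risk in exposed = 721/3256 = 0.22144; risk in unexposed = 125/2802 = 0.04461.
RR = 0.22144/0.04461 = 4.96374
AR% = (RR − 1)/RR × 100 = (4.96374 − 1)/4.96374 × 100 = 79.8539%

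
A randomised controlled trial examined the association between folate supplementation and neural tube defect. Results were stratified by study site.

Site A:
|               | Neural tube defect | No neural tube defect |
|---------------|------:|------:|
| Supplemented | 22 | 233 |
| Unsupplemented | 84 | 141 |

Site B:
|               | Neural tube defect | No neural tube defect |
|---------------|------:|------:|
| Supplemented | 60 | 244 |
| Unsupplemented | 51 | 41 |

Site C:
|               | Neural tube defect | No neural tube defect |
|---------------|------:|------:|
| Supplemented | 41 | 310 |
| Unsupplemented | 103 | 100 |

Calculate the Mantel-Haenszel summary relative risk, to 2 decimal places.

RR_MH = Σ(aᵢ·n₀ᵢ/nᵢ) / Σ(cᵢ·n₁ᵢ/nᵢ), with n₁ᵢ = aᵢ+bᵢ (exposed), n₀ᵢ = cᵢ+dᵢ (unexposed), nᵢ = n₁ᵢ+n₀ᵢ.
Stratum 1 (Site A): n₁ = 255, n₀ = 225, n = 480; a·n₀/n = 22·225/480 = 10.3125; c·n₁/n = 84·255/480 = 44.6250
Stratum 2 (Site B): n₁ = 304, n₀ = 92, n = 396; a·n₀/n = 60·92/396 = 13.9394; c·n₁/n = 51·304/396 = 39.1515
Stratum 3 (Site C): n₁ = 351, n₀ = 203, n = 554; a·n₀/n = 41·203/554 = 15.0235; c·n₁/n = 103·351/554 = 65.2581
RR_MH = (10.3125 + 13.9394 + 15.0235) / (44.6250 + 39.1515 + 65.2581) = 39.2754 / 149.0346 = 0.26353

0.26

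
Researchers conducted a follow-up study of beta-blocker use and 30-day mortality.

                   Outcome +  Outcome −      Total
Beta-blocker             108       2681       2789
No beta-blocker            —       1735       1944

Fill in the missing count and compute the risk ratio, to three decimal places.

0.360

The missing cell is in the unexposed row: 1944 − 1735 = 209.
So a = 108, b = 2681, c = 209, d = 1735.
RR = [a/(a+b)] / [c/(c+d)] = (108/2789) / (209/1944) = 0.03872/0.10751 = 0.36018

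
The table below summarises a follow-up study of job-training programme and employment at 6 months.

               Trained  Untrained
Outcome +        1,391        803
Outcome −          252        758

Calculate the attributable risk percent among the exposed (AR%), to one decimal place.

Reading the table with exposure as columns: a = 1391 (Trained, case), b = 252 (Trained, non-case), c = 803 (Untrained, case), d = 758.
Risk in exposed = 1391/1643 = 0.84662; risk in unexposed = 803/1561 = 0.51441.
RR = 0.84662/0.51441 = 1.64580
AR% = (RR − 1)/RR × 100 = (1.64580 − 1)/1.64580 × 100 = 39.2393%

39.2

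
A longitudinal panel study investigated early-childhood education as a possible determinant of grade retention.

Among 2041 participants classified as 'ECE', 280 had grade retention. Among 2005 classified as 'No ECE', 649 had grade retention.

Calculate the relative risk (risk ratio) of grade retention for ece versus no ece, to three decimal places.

From the description: a = 280, b = 1761, c = 649, d = 1356.
Risk in exposed = 280/2041 = 0.13719; risk in unexposed = 649/2005 = 0.32369.
RR = 0.13719 / 0.32369 = 0.42382
The risk is 58% lower among the exposed than among the unexposed.

0.424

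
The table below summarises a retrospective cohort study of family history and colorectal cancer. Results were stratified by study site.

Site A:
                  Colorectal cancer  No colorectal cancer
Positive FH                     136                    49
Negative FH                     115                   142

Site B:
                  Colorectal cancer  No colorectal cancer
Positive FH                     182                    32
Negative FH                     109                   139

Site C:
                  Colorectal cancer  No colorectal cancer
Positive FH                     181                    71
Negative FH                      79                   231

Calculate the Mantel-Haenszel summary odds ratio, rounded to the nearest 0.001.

OR_MH = Σ(aᵢdᵢ/nᵢ) / Σ(bᵢcᵢ/nᵢ), where nᵢ is the stratum total.
Stratum 1 (Site A): n = 442; a·d/n = 136·142/442 = 43.6923; b·c/n = 49·115/442 = 12.7489
Stratum 2 (Site B): n = 462; a·d/n = 182·139/462 = 54.7576; b·c/n = 32·109/462 = 7.5498
Stratum 3 (Site C): n = 562; a·d/n = 181·231/562 = 74.3968; b·c/n = 71·79/562 = 9.9804
OR_MH = (43.6923 + 54.7576 + 74.3968) / (12.7489 + 7.5498 + 9.9804) = 172.8467 / 30.2791 = 5.70845

5.708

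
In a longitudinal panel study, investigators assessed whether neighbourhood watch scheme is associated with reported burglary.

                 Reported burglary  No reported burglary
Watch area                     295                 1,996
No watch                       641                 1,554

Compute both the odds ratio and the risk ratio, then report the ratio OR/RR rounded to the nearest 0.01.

Cells: a = 295, b = 1996, c = 641, d = 1554.
OR = (295·1554)/(1996·641) = 458430/1279436 = 0.35831
Risk in exposed = 295/2291 = 0.12876; risk in unexposed = 641/2195 = 0.29203; RR = 0.44093
OR/RR = 0.35831 / 0.44093 = 0.81261
The outcome is not rare, so the OR lies further from 1 than the RR.

0.81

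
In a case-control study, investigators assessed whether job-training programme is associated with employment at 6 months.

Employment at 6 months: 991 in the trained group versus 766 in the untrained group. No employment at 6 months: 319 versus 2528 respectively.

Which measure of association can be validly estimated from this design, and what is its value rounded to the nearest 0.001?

10.253

From the description: a = 991, b = 319, c = 766, d = 2528.
This is a case-control study: participants were sampled on outcome status, so risks in the source population cannot be estimated directly — relative risk is not valid here. The odds ratio is the appropriate measure.
OR = (a·d)/(b·c) = (991 × 2528) / (319 × 766) = 2505248 / 244354 = 10.25254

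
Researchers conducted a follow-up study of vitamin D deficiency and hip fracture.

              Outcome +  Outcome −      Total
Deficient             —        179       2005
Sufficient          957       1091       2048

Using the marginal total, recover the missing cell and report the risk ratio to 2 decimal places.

The missing cell is in the exposed row: 2005 − 179 = 1826.
So a = 1826, b = 179, c = 957, d = 1091.
RR = [a/(a+b)] / [c/(c+d)] = (1826/2005) / (957/2048) = 0.91072/0.46729 = 1.94897

1.95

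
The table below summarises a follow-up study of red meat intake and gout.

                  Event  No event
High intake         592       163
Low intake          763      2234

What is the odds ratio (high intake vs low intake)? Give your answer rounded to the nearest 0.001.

Cells: a = 592, b = 163, c = 763, d = 2234.
OR = (a·d)/(b·c) = (592 × 2234) / (163 × 763) = 1322528 / 124369 = 10.63390
The odds of gout are about 10.63 times as high in the high intake group.

10.634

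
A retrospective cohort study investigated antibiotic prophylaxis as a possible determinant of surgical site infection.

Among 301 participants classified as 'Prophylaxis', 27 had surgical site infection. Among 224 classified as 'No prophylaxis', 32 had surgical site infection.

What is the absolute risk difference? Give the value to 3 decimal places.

From the description: a = 27, b = 274, c = 32, d = 192.
Risk in exposed = 27/301 = 0.089701; risk in unexposed = 32/224 = 0.142857.
Risk difference = 0.089701 − 0.142857 = -0.053156

-0.053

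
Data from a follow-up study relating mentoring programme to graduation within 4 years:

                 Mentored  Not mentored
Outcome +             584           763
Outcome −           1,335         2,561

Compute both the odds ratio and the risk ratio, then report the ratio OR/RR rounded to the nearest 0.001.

Reading the table with exposure as columns: a = 584 (Mentored, case), b = 1335 (Mentored, non-case), c = 763 (Not mentored, case), d = 2561.
OR = (584·2561)/(1335·763) = 1495624/1018605 = 1.46831
Risk in exposed = 584/1919 = 0.30433; risk in unexposed = 763/3324 = 0.22954; RR = 1.32579
OR/RR = 1.46831 / 1.32579 = 1.10750
The outcome is not rare, so the OR lies further from 1 than the RR.

1.107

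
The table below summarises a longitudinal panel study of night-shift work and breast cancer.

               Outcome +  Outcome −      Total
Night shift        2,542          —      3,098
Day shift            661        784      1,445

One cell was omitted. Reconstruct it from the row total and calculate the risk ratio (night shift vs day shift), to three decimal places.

1.794

The missing cell is in the exposed row: 3098 − 2542 = 556.
So a = 2542, b = 556, c = 661, d = 784.
RR = [a/(a+b)] / [c/(c+d)] = (2542/3098) / (661/1445) = 0.82053/0.45744 = 1.79374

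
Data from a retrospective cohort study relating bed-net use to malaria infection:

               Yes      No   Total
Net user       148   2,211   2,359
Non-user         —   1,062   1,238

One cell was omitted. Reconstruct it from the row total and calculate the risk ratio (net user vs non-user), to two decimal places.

The missing cell is in the unexposed row: 1238 − 1062 = 176.
So a = 148, b = 2211, c = 176, d = 1062.
RR = [a/(a+b)] / [c/(c+d)] = (148/2359) / (176/1238) = 0.06274/0.14216 = 0.44131

0.44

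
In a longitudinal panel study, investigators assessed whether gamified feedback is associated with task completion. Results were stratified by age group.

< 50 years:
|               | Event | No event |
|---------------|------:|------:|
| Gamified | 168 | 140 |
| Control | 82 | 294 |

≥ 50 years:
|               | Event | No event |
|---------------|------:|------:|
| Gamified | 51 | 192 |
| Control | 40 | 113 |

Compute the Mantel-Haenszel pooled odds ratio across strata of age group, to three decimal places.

OR_MH = Σ(aᵢdᵢ/nᵢ) / Σ(bᵢcᵢ/nᵢ), where nᵢ is the stratum total.
Stratum 1 (< 50 years): n = 684; a·d/n = 168·294/684 = 72.2105; b·c/n = 140·82/684 = 16.7836
Stratum 2 (≥ 50 years): n = 396; a·d/n = 51·113/396 = 14.5530; b·c/n = 192·40/396 = 19.3939
OR_MH = (72.2105 + 14.5530) / (16.7836 + 19.3939) = 86.7636 / 36.1776 = 2.39827

2.398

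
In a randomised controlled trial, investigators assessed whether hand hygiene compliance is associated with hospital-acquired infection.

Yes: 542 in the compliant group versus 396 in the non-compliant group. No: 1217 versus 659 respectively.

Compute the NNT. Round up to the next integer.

15

Risk in treated group = 542/1759 = 0.30813; risk in control = 396/1055 = 0.37536.
Absolute risk reduction = 0.37536 − 0.30813 = 0.06723
NNT = 1 / ARR = 1 / 0.06723 = 14.875 → round up → 15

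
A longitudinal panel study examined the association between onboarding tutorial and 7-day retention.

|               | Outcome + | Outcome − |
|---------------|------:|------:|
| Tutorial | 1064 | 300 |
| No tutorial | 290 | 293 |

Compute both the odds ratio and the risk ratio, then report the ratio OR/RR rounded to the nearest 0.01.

Cells: a = 1064, b = 300, c = 290, d = 293.
OR = (1064·293)/(300·290) = 311752/87000 = 3.58336
Risk in exposed = 1064/1364 = 0.78006; risk in unexposed = 290/583 = 0.49743; RR = 1.56819
OR/RR = 3.58336 / 1.56819 = 2.28503
The outcome is not rare, so the OR lies further from 1 than the RR.

2.29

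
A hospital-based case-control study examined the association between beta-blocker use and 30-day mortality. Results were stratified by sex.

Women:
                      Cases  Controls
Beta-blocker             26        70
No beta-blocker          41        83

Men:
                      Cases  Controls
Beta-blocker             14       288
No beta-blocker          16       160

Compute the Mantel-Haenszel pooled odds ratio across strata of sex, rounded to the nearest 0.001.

0.639

OR_MH = Σ(aᵢdᵢ/nᵢ) / Σ(bᵢcᵢ/nᵢ), where nᵢ is the stratum total.
Stratum 1 (Women): n = 220; a·d/n = 26·83/220 = 9.8091; b·c/n = 70·41/220 = 13.0455
Stratum 2 (Men): n = 478; a·d/n = 14·160/478 = 4.6862; b·c/n = 288·16/478 = 9.6402
OR_MH = (9.8091 + 4.6862) / (13.0455 + 9.6402) = 14.4953 / 22.6856 = 0.63896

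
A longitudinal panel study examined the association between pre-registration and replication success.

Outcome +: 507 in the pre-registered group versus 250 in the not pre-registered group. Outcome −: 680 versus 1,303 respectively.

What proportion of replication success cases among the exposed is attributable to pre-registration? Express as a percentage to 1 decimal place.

From the description: a = 507, b = 680, c = 250, d = 1303.
Risk in exposed = 507/1187 = 0.42713; risk in unexposed = 250/1553 = 0.16098.
RR = 0.42713/0.16098 = 2.65331
AR% = (RR − 1)/RR × 100 = (2.65331 − 1)/2.65331 × 100 = 62.3113%

62.3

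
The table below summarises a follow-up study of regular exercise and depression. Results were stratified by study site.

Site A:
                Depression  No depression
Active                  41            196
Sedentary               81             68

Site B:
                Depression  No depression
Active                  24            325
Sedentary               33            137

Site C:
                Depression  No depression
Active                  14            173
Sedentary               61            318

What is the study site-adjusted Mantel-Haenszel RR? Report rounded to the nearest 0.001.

RR_MH = Σ(aᵢ·n₀ᵢ/nᵢ) / Σ(cᵢ·n₁ᵢ/nᵢ), with n₁ᵢ = aᵢ+bᵢ (exposed), n₀ᵢ = cᵢ+dᵢ (unexposed), nᵢ = n₁ᵢ+n₀ᵢ.
Stratum 1 (Site A): n₁ = 237, n₀ = 149, n = 386; a·n₀/n = 41·149/386 = 15.8264; c·n₁/n = 81·237/386 = 49.7332
Stratum 2 (Site B): n₁ = 349, n₀ = 170, n = 519; a·n₀/n = 24·170/519 = 7.8613; c·n₁/n = 33·349/519 = 22.1908
Stratum 3 (Site C): n₁ = 187, n₀ = 379, n = 566; a·n₀/n = 14·379/566 = 9.3746; c·n₁/n = 61·187/566 = 20.1537
RR_MH = (15.8264 + 7.8613 + 9.3746) / (49.7332 + 22.1908 + 20.1537) = 33.0623 / 92.0776 = 0.35907

0.359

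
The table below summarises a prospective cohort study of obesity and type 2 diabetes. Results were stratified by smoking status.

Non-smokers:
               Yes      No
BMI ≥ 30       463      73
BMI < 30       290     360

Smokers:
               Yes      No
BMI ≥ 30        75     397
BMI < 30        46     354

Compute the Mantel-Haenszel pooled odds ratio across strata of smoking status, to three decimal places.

4.408

OR_MH = Σ(aᵢdᵢ/nᵢ) / Σ(bᵢcᵢ/nᵢ), where nᵢ is the stratum total.
Stratum 1 (Non-smokers): n = 1186; a·d/n = 463·360/1186 = 140.5396; b·c/n = 73·290/1186 = 17.8499
Stratum 2 (Smokers): n = 872; a·d/n = 75·354/872 = 30.4472; b·c/n = 397·46/872 = 20.9427
OR_MH = (140.5396 + 30.4472) / (17.8499 + 20.9427) = 170.9869 / 38.7926 = 4.40772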